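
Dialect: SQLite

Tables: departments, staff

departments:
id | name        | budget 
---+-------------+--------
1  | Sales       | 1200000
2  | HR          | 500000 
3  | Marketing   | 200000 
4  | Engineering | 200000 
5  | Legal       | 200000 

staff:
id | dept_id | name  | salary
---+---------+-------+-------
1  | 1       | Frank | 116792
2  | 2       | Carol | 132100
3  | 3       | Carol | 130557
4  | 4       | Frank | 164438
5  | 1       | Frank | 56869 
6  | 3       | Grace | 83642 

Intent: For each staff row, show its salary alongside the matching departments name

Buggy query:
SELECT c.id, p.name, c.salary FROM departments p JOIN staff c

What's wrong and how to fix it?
Bug: JOIN with no ON clause produces a cartesian product; every staff row pairs with every departments row

Fix: Specify the join condition linking the foreign key to the parent id

Corrected query:
SELECT c.id, p.name, c.salary FROM departments p JOIN staff c ON c.dept_id = p.id

Result:
id | name        | salary
---+-------------+-------
1  | Sales       | 116792
2  | HR          | 132100
3  | Marketing   | 130557
4  | Engineering | 164438
5  | Sales       | 56869 
6  | Marketing   | 83642 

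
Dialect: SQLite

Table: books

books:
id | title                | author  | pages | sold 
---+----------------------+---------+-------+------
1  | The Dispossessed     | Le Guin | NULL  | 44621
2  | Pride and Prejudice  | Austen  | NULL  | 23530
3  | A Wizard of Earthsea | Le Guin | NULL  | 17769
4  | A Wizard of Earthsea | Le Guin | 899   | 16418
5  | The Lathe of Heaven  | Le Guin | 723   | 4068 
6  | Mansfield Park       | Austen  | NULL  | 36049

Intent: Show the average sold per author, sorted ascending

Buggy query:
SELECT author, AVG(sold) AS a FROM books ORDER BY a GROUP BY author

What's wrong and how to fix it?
Bug: GROUP BY must precede ORDER BY

Fix: Reorder: SELECT … FROM … GROUP BY … ORDER BY …

Corrected query:
SELECT author, AVG(sold) AS a FROM books GROUP BY author ORDER BY a

Result:
author  | a      
--------+--------
Le Guin | 20719  
Austen  | 29789.5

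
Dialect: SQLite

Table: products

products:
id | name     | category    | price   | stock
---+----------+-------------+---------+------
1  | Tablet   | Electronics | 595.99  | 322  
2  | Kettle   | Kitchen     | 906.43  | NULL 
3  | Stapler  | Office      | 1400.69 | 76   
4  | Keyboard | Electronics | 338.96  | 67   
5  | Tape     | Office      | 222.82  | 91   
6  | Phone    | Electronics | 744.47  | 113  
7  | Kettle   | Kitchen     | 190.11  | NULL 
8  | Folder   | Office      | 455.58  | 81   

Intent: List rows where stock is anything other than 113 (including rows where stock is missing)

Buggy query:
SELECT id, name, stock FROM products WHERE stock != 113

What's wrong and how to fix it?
Bug: 'stock != 113' is unknown when stock is NULL, so NULL rows are silently excluded

Fix: Add an explicit OR stock IS NULL to include the missing-value rows

Corrected query:
SELECT id, name, stock FROM products WHERE stock != 113 OR stock IS NULL

Result:
id | name     | stock
---+----------+------
1  | Tablet   | 322  
2  | Kettle   | NULL 
3  | Stapler  | 76   
4  | Keyboard | 67   
5  | Tape     | 91   
7  | Kettle   | NULL 
8  | Folder   | 81   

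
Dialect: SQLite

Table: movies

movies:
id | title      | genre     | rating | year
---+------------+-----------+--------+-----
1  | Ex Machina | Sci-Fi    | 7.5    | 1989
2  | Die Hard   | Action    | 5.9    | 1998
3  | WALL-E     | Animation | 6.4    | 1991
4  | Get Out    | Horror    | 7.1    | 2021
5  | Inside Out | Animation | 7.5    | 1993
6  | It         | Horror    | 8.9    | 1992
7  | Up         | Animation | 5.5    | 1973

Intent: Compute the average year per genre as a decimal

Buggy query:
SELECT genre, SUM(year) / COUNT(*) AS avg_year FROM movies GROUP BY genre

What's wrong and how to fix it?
Bug: Both operands are integers, so '/' performs integer division and truncates

Fix: Cast one side to REAL so the division keeps the fractional part

Corrected query:
SELECT genre, SUM(year) * 1.0 / COUNT(*) AS avg_year FROM movies GROUP BY genre

Result:
genre     | avg_year   
----------+------------
Action    | 1998       
Animation | 1985.666667
Horror    | 2006.5     
Sci-Fi    | 1989       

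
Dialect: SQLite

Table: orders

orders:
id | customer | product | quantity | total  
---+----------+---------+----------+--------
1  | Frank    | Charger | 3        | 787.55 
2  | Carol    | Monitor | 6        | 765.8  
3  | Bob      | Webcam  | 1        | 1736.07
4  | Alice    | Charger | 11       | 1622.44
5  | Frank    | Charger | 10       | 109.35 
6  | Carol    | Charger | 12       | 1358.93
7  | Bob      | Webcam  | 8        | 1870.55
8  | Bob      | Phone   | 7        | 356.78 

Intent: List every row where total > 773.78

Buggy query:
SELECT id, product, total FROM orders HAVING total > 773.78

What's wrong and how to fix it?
Bug: This is a non-aggregate query (no GROUP BY, no aggregates), so in SQLite the HAVING clause is invalid here; a row-level condition belongs in WHERE

Fix: Replace HAVING with WHERE since the condition applies to individual rows

Corrected query:
SELECT id, product, total FROM orders WHERE total > 773.78

Result:
id | product | total  
---+---------+--------
1  | Charger | 787.55 
3  | Webcam  | 1736.07
4  | Charger | 1622.44
6  | Charger | 1358.93
7  | Webcam  | 1870.55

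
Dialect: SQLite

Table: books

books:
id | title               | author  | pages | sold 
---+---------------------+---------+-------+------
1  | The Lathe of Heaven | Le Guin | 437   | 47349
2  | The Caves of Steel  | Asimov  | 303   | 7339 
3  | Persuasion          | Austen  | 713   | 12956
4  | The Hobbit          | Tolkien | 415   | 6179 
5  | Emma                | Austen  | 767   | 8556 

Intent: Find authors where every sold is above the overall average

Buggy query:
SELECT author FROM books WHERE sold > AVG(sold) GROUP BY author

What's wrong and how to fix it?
Bug: WHERE evaluates per row before aggregation, so AVG() is unavailable

Fix: Compute the overall average in a scalar subquery and compare each group's MIN against it in HAVING

Corrected query:
SELECT author FROM books GROUP BY author HAVING MIN(sold) > (SELECT AVG(sold) FROM books)

Result:
author 
-------
Le Guin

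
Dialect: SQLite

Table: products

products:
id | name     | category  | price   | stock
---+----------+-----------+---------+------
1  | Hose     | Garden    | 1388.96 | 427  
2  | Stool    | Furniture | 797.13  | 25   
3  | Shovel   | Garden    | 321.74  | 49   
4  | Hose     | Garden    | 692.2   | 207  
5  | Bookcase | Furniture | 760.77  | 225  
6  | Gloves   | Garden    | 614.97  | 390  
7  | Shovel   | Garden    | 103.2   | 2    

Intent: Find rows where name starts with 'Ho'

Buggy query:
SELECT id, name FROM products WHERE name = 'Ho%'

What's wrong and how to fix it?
Bug: '=' compares the literal string including the % character; pattern matching needs LIKE

Fix: Use LIKE for wildcard pattern matching

Corrected query:
SELECT id, name FROM products WHERE name LIKE 'Ho%'

Result:
id | name
---+-----
1  | Hose
4  | Hose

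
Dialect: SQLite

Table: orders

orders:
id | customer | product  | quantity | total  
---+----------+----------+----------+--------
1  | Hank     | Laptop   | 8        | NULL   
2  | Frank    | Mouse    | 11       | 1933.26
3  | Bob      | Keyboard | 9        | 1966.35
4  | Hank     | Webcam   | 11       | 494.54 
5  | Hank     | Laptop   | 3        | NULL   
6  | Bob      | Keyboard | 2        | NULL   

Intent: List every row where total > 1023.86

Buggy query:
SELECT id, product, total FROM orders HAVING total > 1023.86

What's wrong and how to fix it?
Bug: This is a non-aggregate query (no GROUP BY, no aggregates), so in SQLite the HAVING clause is invalid here; a row-level condition belongs in WHERE

Fix: Use WHERE for row-level filtering

Corrected query:
SELECT id, product, total FROM orders WHERE total > 1023.86

Result:
id | product  | total  
---+----------+--------
2  | Mouse    | 1933.26
3  | Keyboard | 1966.35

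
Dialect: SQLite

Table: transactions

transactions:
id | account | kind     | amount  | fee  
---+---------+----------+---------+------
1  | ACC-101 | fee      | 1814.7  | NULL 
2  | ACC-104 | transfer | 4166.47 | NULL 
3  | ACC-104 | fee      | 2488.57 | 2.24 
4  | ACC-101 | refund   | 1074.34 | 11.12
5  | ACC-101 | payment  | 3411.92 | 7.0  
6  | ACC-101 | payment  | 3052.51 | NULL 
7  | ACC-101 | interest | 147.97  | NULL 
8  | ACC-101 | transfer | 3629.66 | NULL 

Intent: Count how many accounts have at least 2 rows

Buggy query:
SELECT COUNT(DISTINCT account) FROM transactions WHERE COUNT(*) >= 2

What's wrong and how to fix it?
Bug: COUNT(*) cannot appear in WHERE; the per-group count doesn't exist yet

Fix: Use a subquery that GROUPs and filters with HAVING, then count its rows

Corrected query:
SELECT COUNT(*) FROM (SELECT account FROM transactions GROUP BY account HAVING COUNT(*) >= 2)

Result:
COUNT(*)
--------
2       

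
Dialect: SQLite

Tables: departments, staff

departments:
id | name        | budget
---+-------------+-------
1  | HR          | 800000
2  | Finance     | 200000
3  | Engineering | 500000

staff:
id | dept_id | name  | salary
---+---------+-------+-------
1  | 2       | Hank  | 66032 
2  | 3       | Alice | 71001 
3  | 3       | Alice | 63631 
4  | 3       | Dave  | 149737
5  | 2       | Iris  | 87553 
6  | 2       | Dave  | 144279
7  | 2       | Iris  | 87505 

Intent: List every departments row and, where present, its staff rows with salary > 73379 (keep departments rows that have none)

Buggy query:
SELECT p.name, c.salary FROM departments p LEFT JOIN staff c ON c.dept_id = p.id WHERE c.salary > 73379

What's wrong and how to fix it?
Bug: A WHERE condition on the right-hand table after LEFT JOIN drops unmatched parents

Fix: Put 'c.salary > 73379' in the JOIN's ON clause instead of WHERE

Corrected query:
SELECT p.name, c.salary FROM departments p LEFT JOIN staff c ON c.dept_id = p.id AND c.salary > 73379

Result:
name        | salary
------------+-------
HR          | NULL  
Finance     | 87505 
Finance     | 87553 
Finance     | 144279
Engineering | 149737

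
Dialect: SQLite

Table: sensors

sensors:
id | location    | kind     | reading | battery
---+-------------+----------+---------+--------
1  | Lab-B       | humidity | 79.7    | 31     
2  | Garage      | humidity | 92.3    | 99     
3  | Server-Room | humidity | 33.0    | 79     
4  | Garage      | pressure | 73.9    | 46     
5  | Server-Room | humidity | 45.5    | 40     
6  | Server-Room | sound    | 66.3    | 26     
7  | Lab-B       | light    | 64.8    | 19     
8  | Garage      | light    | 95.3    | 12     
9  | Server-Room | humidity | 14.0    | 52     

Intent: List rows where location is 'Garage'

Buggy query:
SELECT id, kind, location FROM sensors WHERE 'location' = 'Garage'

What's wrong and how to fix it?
Bug: 'location' in single quotes is a string literal, not the column; the comparison is literal-vs-literal and never true

Fix: Remove the quotes around the column name (or use double quotes for an identifier)

Corrected query:
SELECT id, kind, location FROM sensors WHERE location = 'Garage'

Result:
id | kind     | location
---+----------+---------
2  | humidity | Garage  
4  | pressure | Garage  
8  | light    | Garage  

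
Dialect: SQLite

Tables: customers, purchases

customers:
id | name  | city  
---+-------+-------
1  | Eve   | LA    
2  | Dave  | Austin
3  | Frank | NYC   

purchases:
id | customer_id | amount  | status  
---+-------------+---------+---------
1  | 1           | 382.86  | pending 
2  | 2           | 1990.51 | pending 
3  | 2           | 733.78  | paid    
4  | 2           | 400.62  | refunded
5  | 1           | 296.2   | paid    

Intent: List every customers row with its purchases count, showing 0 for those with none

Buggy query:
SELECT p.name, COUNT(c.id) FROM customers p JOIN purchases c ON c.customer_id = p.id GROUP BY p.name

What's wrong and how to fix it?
Bug: INNER JOIN drops customers rows that have no matching purchases rows

Fix: Switch to LEFT JOIN to retain unmatched parent rows

Corrected query:
SELECT p.name, COUNT(c.id) FROM customers p LEFT JOIN purchases c ON c.customer_id = p.id GROUP BY p.name

Result:
name  | COUNT(c.id)
------+------------
Dave  | 3          
Eve   | 2          
Frank | 0          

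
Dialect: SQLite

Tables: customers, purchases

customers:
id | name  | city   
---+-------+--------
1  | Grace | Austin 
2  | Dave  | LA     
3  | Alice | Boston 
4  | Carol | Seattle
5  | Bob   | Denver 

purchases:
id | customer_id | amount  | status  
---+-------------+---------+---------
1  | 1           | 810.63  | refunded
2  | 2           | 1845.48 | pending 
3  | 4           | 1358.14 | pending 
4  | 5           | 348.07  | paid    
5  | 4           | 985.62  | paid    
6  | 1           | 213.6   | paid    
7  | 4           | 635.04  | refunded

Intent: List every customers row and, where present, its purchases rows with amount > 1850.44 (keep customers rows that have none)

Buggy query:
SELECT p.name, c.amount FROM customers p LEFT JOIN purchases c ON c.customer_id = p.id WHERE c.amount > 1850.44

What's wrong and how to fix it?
Bug: A WHERE condition on the right-hand table after LEFT JOIN drops unmatched parents

Fix: Move the right-table condition into the ON clause so unmatched parents are kept

Corrected query:
SELECT p.name, c.amount FROM customers p LEFT JOIN purchases c ON c.customer_id = p.id AND c.amount > 1850.44

Result:
name  | amount
------+-------
Grace | NULL  
Dave  | NULL  
Alice | NULL  
Carol | NULL  
Bob   | NULL  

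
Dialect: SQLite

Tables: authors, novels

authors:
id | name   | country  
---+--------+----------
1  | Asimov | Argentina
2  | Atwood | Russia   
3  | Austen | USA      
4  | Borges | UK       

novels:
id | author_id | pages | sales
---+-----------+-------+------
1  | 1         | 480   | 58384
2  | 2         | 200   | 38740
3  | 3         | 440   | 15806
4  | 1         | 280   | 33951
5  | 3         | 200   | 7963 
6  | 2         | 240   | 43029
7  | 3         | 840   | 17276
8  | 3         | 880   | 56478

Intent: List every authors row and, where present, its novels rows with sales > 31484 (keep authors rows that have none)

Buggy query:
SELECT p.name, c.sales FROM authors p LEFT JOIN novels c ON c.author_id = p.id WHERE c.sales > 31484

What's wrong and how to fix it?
Bug: Filtering c.sales in WHERE discards the NULL rows produced by LEFT JOIN, turning it into an inner join

Fix: Move the right-table condition into the ON clause so unmatched parents are kept

Corrected query:
SELECT p.name, c.sales FROM authors p LEFT JOIN novels c ON c.author_id = p.id AND c.sales > 31484

Result:
name   | sales
-------+------
Asimov | 33951
Asimov | 58384
Atwood | 38740
Atwood | 43029
Austen | 56478
Borges | NULL 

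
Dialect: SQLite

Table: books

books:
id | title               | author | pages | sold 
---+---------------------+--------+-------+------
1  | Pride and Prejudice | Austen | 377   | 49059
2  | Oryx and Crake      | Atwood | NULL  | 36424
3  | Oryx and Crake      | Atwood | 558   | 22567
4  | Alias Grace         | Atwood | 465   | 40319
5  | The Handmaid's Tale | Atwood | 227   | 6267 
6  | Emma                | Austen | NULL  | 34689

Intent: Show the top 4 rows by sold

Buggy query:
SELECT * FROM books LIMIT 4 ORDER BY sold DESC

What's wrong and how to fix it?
Bug: ORDER BY cannot follow LIMIT; LIMIT is the final clause

Fix: Sort with ORDER BY, then apply LIMIT

Corrected query:
SELECT * FROM books ORDER BY sold DESC LIMIT 4

Result:
id | title               | author | pages | sold 
---+---------------------+--------+-------+------
1  | Pride and Prejudice | Austen | 377   | 49059
4  | Alias Grace         | Atwood | 465   | 40319
2  | Oryx and Crake      | Atwood | NULL  | 36424
6  | Emma                | Austen | NULL  | 34689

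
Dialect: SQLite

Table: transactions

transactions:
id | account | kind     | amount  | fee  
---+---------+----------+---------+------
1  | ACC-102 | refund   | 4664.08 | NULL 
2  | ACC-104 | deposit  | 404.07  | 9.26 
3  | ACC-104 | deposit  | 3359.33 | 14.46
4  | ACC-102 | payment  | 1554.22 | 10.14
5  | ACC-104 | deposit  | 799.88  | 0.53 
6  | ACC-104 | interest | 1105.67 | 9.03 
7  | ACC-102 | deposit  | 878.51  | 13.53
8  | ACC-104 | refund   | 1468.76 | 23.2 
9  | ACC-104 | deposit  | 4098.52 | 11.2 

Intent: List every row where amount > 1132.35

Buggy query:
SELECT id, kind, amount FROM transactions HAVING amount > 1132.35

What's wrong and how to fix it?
Bug: This is a non-aggregate query (no GROUP BY, no aggregates), so in SQLite the HAVING clause is invalid here; a row-level condition belongs in WHERE

Fix: Use WHERE for row-level filtering

Corrected query:
SELECT id, kind, amount FROM transactions WHERE amount > 1132.35

Result:
id | kind    | amount 
---+---------+--------
1  | refund  | 4664.08
3  | deposit | 3359.33
4  | payment | 1554.22
8  | refund  | 1468.76
9  | deposit | 4098.52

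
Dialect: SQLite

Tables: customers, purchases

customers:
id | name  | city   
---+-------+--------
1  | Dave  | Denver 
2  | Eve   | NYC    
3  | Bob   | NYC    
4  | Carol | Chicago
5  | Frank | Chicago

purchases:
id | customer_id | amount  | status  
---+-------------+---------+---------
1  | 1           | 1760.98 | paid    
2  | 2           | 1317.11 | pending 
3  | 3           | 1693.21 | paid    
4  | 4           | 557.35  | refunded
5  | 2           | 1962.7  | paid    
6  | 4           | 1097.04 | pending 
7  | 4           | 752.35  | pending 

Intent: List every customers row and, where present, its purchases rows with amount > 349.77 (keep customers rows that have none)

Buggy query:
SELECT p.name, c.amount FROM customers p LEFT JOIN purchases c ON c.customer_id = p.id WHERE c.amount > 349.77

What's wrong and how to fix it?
Bug: A WHERE condition on the right-hand table after LEFT JOIN drops unmatched parents

Fix: Put 'c.amount > 349.77' in the JOIN's ON clause instead of WHERE

Corrected query:
SELECT p.name, c.amount FROM customers p LEFT JOIN purchases c ON c.customer_id = p.id AND c.amount > 349.77

Result:
name  | amount 
------+--------
Dave  | 1760.98
Eve   | 1317.11
Eve   | 1962.7 
Bob   | 1693.21
Carol | 557.35 
Carol | 752.35 
Carol | 1097.04
Frank | NULL   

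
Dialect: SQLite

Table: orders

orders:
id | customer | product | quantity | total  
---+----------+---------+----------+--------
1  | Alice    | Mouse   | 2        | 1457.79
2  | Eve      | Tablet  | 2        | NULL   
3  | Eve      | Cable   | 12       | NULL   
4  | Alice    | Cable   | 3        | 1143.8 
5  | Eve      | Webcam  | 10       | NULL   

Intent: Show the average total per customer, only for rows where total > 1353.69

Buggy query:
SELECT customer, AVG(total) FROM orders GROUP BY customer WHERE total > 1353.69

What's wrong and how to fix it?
Bug: Row-level WHERE must come before GROUP BY in the clause order

Fix: Move the WHERE clause before GROUP BY

Corrected query:
SELECT customer, AVG(total) FROM orders WHERE total > 1353.69 GROUP BY customer

Result:
customer | AVG(total)
---------+-----------
Alice    | 1457.79   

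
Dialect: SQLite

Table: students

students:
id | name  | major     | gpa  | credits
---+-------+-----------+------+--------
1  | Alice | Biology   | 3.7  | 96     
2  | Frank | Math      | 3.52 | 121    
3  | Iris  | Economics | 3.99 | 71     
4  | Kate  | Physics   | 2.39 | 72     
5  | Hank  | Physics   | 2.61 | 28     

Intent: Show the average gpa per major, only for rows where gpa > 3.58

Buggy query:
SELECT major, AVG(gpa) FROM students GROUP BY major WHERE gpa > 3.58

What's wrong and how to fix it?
Bug: Row-level WHERE must come before GROUP BY in the clause order

Fix: Place WHERE between FROM and GROUP BY

Corrected query:
SELECT major, AVG(gpa) FROM students WHERE gpa > 3.58 GROUP BY major

Result:
major     | AVG(gpa)
----------+---------
Biology   | 3.7     
Economics | 3.99    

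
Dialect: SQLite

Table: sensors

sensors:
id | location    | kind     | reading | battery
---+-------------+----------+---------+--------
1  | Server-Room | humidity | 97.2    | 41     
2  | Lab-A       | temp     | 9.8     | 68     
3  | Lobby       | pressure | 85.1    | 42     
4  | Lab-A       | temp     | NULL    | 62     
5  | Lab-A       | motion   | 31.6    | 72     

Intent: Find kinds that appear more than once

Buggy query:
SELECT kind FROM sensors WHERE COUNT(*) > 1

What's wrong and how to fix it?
Bug: COUNT(*) is an aggregate and cannot be used in WHERE

Fix: Group first, then use HAVING for the count condition

Corrected query:
SELECT kind FROM sensors GROUP BY kind HAVING COUNT(*) > 1

Result:
kind
----
temp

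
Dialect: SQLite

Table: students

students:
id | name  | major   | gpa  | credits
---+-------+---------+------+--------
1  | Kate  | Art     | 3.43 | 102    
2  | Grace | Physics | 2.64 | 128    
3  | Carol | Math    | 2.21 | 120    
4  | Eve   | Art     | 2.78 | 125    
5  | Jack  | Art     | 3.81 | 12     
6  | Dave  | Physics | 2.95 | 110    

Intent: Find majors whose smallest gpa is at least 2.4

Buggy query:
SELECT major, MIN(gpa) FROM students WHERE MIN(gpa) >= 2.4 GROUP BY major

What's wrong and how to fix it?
Bug: Aggregates like MIN are computed per group after WHERE runs

Fix: Replace WHERE with HAVING after the GROUP BY

Corrected query:
SELECT major, MIN(gpa) FROM students GROUP BY major HAVING MIN(gpa) >= 2.4

Result:
major   | MIN(gpa)
--------+---------
Art     | 2.78    
Physics | 2.64    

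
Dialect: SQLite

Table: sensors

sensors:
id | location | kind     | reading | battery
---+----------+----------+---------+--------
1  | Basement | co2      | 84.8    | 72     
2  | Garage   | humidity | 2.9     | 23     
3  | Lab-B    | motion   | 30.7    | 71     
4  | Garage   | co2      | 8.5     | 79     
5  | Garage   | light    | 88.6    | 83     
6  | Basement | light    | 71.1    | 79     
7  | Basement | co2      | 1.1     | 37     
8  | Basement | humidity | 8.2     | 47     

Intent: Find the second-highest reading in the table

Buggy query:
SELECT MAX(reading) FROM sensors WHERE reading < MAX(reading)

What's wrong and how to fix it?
Bug: The inner MAX is an aggregate inside WHERE, which is not allowed

Fix: Put the inner MAX in a scalar subquery

Corrected query:
SELECT MAX(reading) FROM sensors WHERE reading < (SELECT MAX(reading) FROM sensors)

Result:
MAX(reading)
------------
84.8        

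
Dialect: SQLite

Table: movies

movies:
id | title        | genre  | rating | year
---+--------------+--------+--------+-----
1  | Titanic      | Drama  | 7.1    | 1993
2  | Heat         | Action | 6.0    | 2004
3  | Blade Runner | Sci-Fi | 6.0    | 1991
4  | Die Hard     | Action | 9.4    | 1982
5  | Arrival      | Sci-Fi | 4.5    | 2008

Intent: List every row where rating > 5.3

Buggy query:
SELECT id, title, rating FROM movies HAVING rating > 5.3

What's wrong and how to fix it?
Bug: This is a non-aggregate query (no GROUP BY, no aggregates), so in SQLite the HAVING clause is invalid here; a row-level condition belongs in WHERE

Fix: Use WHERE for row-level filtering

Corrected query:
SELECT id, title, rating FROM movies WHERE rating > 5.3

Result:
id | title        | rating
---+--------------+-------
1  | Titanic      | 7.1   
2  | Heat         | 6     
3  | Blade Runner | 6     
4  | Die Hard     | 9.4   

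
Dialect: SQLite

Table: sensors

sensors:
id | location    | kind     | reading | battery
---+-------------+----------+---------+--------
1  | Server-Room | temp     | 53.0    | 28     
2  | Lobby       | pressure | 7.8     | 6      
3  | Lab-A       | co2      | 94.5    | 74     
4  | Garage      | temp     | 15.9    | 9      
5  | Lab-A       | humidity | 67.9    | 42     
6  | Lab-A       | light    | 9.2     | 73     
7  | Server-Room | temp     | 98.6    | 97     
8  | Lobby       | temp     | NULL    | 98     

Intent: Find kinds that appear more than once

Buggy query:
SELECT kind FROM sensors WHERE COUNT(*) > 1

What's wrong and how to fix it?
Bug: COUNT(*) is an aggregate and cannot be used in WHERE

Fix: Group first, then use HAVING for the count condition

Corrected query:
SELECT kind FROM sensors GROUP BY kind HAVING COUNT(*) > 1

Result:
kind
----
temp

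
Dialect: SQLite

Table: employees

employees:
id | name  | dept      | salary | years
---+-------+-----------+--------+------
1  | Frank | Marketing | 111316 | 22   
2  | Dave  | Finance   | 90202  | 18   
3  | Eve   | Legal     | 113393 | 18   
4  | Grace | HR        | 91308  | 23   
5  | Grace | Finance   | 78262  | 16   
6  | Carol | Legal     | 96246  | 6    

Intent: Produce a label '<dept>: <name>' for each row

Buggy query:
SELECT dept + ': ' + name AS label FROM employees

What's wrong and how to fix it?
Bug: SQLite uses || for string concatenation; + coerces text to numbers (yielding 0)

Fix: Use the || operator for string concatenation

Corrected query:
SELECT dept || ': ' || name AS label FROM employees

Result:
label           
----------------
Marketing: Frank
Finance: Dave   
Legal: Eve      
HR: Grace       
Finance: Grace  
Legal: Carol    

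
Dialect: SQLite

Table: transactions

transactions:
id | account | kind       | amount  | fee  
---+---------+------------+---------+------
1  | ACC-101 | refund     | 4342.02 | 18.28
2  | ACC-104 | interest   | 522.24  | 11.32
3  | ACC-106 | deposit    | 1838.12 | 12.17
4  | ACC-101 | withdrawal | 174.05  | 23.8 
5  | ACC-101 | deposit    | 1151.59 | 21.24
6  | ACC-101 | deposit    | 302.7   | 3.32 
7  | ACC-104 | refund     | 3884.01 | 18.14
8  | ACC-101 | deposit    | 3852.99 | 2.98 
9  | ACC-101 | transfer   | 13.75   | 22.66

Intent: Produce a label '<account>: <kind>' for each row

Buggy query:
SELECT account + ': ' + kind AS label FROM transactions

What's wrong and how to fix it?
Bug: '+' is numeric addition; on text columns SQLite converts them to 0 instead of concatenating

Fix: Replace + with || to concatenate text

Corrected query:
SELECT account || ': ' || kind AS label FROM transactions

Result:
label              
-------------------
ACC-101: refund    
ACC-104: interest  
ACC-106: deposit   
ACC-101: withdrawal
ACC-101: deposit   
ACC-101: deposit   
ACC-104: refund    
ACC-101: deposit   
ACC-101: transfer  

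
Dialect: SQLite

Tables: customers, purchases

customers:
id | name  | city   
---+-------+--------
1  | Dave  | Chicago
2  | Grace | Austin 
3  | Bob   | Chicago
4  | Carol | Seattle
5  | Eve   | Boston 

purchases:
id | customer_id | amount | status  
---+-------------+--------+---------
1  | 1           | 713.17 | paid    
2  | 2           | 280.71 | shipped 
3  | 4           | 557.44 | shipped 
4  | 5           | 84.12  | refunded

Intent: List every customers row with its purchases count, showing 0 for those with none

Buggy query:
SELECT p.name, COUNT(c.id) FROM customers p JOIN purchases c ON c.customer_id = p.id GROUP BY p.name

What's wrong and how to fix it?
Bug: An inner join excludes parents with zero children

Fix: Switch to LEFT JOIN to retain unmatched parent rows

Corrected query:
SELECT p.name, COUNT(c.id) FROM customers p LEFT JOIN purchases c ON c.customer_id = p.id GROUP BY p.name

Result:
name  | COUNT(c.id)
------+------------
Bob   | 0          
Carol | 1          
Dave  | 1          
Eve   | 1          
Grace | 1          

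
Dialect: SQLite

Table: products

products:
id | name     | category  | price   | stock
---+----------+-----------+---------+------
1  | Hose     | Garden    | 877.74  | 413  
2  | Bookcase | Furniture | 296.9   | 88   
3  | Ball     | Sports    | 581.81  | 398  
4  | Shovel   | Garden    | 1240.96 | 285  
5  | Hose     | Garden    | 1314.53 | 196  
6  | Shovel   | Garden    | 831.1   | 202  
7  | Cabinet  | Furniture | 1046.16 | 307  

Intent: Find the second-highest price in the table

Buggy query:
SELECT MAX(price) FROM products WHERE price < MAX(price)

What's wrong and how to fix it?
Bug: The inner MAX is an aggregate inside WHERE, which is not allowed

Fix: Put the inner MAX in a scalar subquery

Corrected query:
SELECT MAX(price) FROM products WHERE price < (SELECT MAX(price) FROM products)

Result:
MAX(price)
----------
1240.96   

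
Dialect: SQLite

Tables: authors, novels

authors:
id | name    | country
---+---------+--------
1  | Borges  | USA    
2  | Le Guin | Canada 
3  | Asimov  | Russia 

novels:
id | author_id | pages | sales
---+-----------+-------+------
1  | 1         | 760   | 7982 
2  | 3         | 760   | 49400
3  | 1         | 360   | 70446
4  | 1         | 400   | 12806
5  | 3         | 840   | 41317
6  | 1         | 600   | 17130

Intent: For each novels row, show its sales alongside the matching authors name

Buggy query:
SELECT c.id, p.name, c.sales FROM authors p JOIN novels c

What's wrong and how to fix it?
Bug: JOIN with no ON clause produces a cartesian product; every novels row pairs with every authors row

Fix: Add ON c.author_id = p.id to the JOIN

Corrected query:
SELECT c.id, p.name, c.sales FROM authors p JOIN novels c ON c.author_id = p.id

Result:
id | name   | sales
---+--------+------
1  | Borges | 7982 
2  | Asimov | 49400
3  | Borges | 70446
4  | Borges | 12806
5  | Asimov | 41317
6  | Borges | 17130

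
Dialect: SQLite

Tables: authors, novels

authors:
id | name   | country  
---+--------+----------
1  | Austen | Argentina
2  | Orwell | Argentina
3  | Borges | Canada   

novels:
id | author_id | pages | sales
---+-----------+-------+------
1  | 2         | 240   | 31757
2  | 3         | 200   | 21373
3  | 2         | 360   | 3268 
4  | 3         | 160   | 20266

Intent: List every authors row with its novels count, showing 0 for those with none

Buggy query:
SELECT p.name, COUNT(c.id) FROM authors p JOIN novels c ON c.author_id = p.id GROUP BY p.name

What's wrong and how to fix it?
Bug: INNER JOIN drops authors rows that have no matching novels rows

Fix: Switch to LEFT JOIN to retain unmatched parent rows

Corrected query:
SELECT p.name, COUNT(c.id) FROM authors p LEFT JOIN novels c ON c.author_id = p.id GROUP BY p.name

Result:
name   | COUNT(c.id)
-------+------------
Austen | 0          
Borges | 2          
Orwell | 2          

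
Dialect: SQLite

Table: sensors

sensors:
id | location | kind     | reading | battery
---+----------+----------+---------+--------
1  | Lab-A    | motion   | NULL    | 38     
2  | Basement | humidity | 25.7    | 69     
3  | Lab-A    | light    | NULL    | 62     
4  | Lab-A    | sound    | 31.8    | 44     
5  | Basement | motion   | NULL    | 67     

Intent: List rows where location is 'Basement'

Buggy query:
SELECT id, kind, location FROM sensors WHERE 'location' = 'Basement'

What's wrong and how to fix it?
Bug: 'location' in single quotes is a string literal, not the column; the comparison is literal-vs-literal and never true

Fix: Reference the column as location without single quotes

Corrected query:
SELECT id, kind, location FROM sensors WHERE location = 'Basement'

Result:
id | kind     | location
---+----------+---------
2  | humidity | Basement
5  | motion   | Basement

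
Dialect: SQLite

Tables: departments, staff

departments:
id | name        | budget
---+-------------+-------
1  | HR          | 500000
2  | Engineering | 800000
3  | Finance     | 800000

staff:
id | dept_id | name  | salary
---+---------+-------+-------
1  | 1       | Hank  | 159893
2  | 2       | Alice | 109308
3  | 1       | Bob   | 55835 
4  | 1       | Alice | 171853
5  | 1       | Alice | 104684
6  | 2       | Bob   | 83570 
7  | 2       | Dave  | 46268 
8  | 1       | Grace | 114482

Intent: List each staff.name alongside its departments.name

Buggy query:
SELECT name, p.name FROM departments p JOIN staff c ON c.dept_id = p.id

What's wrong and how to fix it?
Bug: Both tables have a 'name' column; the unqualified reference is ambiguous

Fix: Prefix ambiguous columns with the table alias

Corrected query:
SELECT c.name, p.name FROM departments p JOIN staff c ON c.dept_id = p.id

Result:
name  | name       
------+------------
Hank  | HR         
Alice | Engineering
Bob   | HR         
Alice | HR         
Alice | HR         
Bob   | Engineering
Dave  | Engineering
Grace | HR         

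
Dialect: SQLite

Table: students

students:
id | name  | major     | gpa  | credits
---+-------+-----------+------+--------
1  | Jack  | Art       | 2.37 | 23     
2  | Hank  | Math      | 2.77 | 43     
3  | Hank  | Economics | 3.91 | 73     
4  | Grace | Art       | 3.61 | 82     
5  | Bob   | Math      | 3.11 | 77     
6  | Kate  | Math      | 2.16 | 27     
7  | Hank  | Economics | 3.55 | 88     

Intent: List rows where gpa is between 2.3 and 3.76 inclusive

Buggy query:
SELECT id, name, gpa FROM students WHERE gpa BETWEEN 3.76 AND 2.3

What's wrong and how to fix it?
Bug: BETWEEN expects the lower bound first; with 3.76 AND 2.3 the range is empty

Fix: Write BETWEEN 2.3 AND 3.76

Corrected query:
SELECT id, name, gpa FROM students WHERE gpa BETWEEN 2.3 AND 3.76

Result:
id | name  | gpa 
---+-------+-----
1  | Jack  | 2.37
2  | Hank  | 2.77
4  | Grace | 3.61
5  | Bob   | 3.11
7  | Hank  | 3.55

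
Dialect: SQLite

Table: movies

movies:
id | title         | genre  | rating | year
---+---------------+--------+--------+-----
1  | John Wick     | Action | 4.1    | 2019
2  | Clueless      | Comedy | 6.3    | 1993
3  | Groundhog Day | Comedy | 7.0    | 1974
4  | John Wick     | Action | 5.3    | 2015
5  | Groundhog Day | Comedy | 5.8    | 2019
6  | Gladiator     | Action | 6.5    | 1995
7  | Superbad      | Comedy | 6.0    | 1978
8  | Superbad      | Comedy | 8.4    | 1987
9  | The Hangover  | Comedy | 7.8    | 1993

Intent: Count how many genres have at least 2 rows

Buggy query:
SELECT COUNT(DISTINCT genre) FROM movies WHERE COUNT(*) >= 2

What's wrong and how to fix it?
Bug: WHERE filters individual rows, not groups, so a group-level COUNT is invalid there

Fix: Group first with HAVING COUNT(*) >= 2, then COUNT the resulting groups

Corrected query:
SELECT COUNT(*) FROM (SELECT genre FROM movies GROUP BY genre HAVING COUNT(*) >= 2)

Result:
COUNT(*)
--------
2       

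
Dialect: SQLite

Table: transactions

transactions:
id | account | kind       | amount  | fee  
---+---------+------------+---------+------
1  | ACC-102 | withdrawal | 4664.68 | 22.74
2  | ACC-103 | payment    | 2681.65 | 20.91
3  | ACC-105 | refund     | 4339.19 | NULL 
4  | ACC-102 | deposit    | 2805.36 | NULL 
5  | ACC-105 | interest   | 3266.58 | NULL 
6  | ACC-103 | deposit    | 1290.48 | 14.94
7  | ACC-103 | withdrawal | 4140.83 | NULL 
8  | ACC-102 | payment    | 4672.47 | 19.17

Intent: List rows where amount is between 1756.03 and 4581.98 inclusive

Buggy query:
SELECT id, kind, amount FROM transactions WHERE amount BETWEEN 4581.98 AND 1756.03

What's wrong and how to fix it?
Bug: BETWEEN expects the lower bound first; with 4581.98 AND 1756.03 the range is empty

Fix: Swap the bounds so the smaller value comes first

Corrected query:
SELECT id, kind, amount FROM transactions WHERE amount BETWEEN 1756.03 AND 4581.98

Result:
id | kind       | amount 
---+------------+--------
2  | payment    | 2681.65
3  | refund     | 4339.19
4  | deposit    | 2805.36
5  | interest   | 3266.58
7  | withdrawal | 4140.83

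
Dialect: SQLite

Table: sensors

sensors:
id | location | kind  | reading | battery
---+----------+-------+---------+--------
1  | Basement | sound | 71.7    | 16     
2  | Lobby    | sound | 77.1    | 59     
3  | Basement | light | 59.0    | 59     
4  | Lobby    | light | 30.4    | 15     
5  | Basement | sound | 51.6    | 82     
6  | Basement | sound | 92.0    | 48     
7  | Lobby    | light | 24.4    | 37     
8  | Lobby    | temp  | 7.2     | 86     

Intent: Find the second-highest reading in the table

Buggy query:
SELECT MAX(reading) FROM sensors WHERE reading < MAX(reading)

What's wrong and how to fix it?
Bug: MAX(reading) on the right of the comparison is an aggregate-in-WHERE error

Fix: Put the inner MAX in a scalar subquery

Corrected query:
SELECT MAX(reading) FROM sensors WHERE reading < (SELECT MAX(reading) FROM sensors)

Result:
MAX(reading)
------------
77.1        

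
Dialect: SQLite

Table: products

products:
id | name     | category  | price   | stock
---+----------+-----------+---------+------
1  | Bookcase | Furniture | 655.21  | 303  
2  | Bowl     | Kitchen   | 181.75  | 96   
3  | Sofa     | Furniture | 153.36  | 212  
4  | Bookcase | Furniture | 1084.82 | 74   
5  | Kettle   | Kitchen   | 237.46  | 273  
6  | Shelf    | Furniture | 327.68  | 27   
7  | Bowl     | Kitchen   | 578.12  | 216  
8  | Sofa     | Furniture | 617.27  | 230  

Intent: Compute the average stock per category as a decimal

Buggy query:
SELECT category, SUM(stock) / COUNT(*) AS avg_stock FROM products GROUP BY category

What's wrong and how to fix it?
Bug: SUM(stock) and COUNT(*) are both integers; the division truncates the fractional part

Fix: Cast one side to REAL so the division keeps the fractional part

Corrected query:
SELECT category, SUM(stock) * 1.0 / COUNT(*) AS avg_stock FROM products GROUP BY category

Result:
category  | avg_stock
----------+----------
Furniture | 169.2    
Kitchen   | 195      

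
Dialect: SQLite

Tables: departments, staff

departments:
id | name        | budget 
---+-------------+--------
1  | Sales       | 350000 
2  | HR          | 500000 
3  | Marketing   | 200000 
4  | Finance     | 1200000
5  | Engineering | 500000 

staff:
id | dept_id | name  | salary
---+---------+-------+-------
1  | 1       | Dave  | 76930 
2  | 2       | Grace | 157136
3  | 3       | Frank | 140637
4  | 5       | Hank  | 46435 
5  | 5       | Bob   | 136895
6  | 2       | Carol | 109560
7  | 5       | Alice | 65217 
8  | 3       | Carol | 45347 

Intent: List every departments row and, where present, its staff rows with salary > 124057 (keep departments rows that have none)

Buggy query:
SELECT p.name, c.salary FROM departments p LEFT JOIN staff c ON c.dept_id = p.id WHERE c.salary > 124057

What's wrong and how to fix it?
Bug: Filtering c.salary in WHERE discards the NULL rows produced by LEFT JOIN, turning it into an inner join

Fix: Put 'c.salary > 124057' in the JOIN's ON clause instead of WHERE

Corrected query:
SELECT p.name, c.salary FROM departments p LEFT JOIN staff c ON c.dept_id = p.id AND c.salary > 124057

Result:
name        | salary
------------+-------
Sales       | NULL  
HR          | 157136
Marketing   | 140637
Finance     | NULL  
Engineering | 136895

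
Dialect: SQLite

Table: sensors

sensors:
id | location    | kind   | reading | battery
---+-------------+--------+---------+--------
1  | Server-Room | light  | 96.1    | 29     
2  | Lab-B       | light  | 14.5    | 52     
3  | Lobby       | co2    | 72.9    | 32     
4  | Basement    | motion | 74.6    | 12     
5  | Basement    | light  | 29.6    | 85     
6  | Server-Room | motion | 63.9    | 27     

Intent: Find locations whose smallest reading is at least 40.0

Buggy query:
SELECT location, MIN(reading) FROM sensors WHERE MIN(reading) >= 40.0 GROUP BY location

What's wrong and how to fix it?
Bug: Aggregates like MIN are computed per group after WHERE runs

Fix: Replace WHERE with HAVING after the GROUP BY

Corrected query:
SELECT location, MIN(reading) FROM sensors GROUP BY location HAVING MIN(reading) >= 40.0

Result:
location    | MIN(reading)
------------+-------------
Lobby       | 72.9        
Server-Room | 63.9        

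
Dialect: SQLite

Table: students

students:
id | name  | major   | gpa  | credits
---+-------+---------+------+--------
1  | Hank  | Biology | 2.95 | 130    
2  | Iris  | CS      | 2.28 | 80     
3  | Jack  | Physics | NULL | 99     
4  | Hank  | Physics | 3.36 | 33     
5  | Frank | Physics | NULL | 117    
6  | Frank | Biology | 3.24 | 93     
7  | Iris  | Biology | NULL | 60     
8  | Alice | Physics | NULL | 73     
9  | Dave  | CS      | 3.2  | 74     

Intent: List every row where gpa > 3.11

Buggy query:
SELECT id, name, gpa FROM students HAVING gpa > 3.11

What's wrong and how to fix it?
Bug: This is a non-aggregate query (no GROUP BY, no aggregates), so in SQLite the HAVING clause is invalid here; a row-level condition belongs in WHERE

Fix: Replace HAVING with WHERE since the condition applies to individual rows

Corrected query:
SELECT id, name, gpa FROM students WHERE gpa > 3.11

Result:
id | name  | gpa 
---+-------+-----
4  | Hank  | 3.36
6  | Frank | 3.24
9  | Dave  | 3.2 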